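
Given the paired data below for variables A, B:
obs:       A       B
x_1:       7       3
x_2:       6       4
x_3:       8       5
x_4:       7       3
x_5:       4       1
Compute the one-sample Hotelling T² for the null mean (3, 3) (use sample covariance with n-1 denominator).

Step 1 — sample mean vector:
  mean(A) = (7 + 6 + 8 + 7 + 4) / 5 = 32/5 = 6.4
  mean(B) = (3 + 4 + 5 + 3 + 1) / 5 = 16/5 = 3.2
  x̄ = (6.4, 3.2),  deviation x̄ - mu_0 = (6.4, 3.2) - (3, 3) = (3.4, 0.2).

Step 2 — sample covariance matrix, S[i,j] = (1/(n-1)) · Σ_k (x_{k,i} - mean_i) · (x_{k,j} - mean_j), divisor n-1 = 4:
  S[A,A] = ((0.6)·(0.6) + (-0.4)·(-0.4) + (1.6)·(1.6) + (0.6)·(0.6) + (-2.4)·(-2.4)) / 4 = 9.2/4 = 2.3
  S[A,B] = ((0.6)·(-0.2) + (-0.4)·(0.8) + (1.6)·(1.8) + (0.6)·(-0.2) + (-2.4)·(-2.2)) / 4 = 7.6/4 = 1.9
  S[B,B] = ((-0.2)·(-0.2) + (0.8)·(0.8) + (1.8)·(1.8) + (-0.2)·(-0.2) + (-2.2)·(-2.2)) / 4 = 8.8/4 = 2.2
  S = [[2.3, 1.9],
 [1.9, 2.2]].

Step 3 — invert S. det(S) = 2.3·2.2 - (1.9)² = 1.45.
  S^{-1} = (1/det) · [[d, -b], [-b, a]] = [[1.5172, -1.3103],
 [-1.3103, 1.5862]].

Step 4 — quadratic form (x̄ - mu_0)^T · S^{-1} · (x̄ - mu_0):
  S^{-1} · (x̄ - mu_0) = (4.8966, -4.1379),
  (x̄ - mu_0)^T · [...] = (3.4)·(4.8966) + (0.2)·(-4.1379) = 15.8207.

Step 5 — scale by n: T² = 5 · 15.8207 = 79.1034.

T² ≈ 79.1034


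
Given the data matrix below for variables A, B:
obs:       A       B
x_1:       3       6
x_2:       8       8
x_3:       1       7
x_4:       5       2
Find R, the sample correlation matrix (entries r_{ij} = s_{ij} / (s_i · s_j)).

Step 1 — column means:
  mean(A) = (3 + 8 + 1 + 5) / 4 = 17/4 = 4.25
  mean(B) = (6 + 8 + 7 + 2) / 4 = 23/4 = 5.75

Step 2 — sample variances and covariances s[i,j] = (1/(n-1)) · Σ_k (x_{k,i} - mean_i) · (x_{k,j} - mean_j), with n-1 = 3:
  s[A,A] = ((-1.25)·(-1.25) + (3.75)·(3.75) + (-3.25)·(-3.25) + (0.75)·(0.75)) / 3 = 26.75/3 = 8.9167
  s[A,B] = ((-1.25)·(0.25) + (3.75)·(2.25) + (-3.25)·(1.25) + (0.75)·(-3.75)) / 3 = 1.25/3 = 0.4167
  s[B,B] = ((0.25)·(0.25) + (2.25)·(2.25) + (1.25)·(1.25) + (-3.75)·(-3.75)) / 3 = 20.75/3 = 6.9167
  Sample standard deviations s_i = √(s[i,i]):
  s(A) = √(8.9167) = 2.9861
  s(B) = √(6.9167) = 2.63

Step 3 — r_{ij} = s_{ij} / (s_i · s_j):
  r[A,A] = 1 (diagonal).
  r[A,B] = 0.4167 / (2.9861 · 2.63) = 0.4167 / 7.8533 = 0.0531
  r[B,B] = 1 (diagonal).

R is symmetric with unit diagonal. Assembling:

R = [[1, 0.0531],
 [0.0531, 1]]


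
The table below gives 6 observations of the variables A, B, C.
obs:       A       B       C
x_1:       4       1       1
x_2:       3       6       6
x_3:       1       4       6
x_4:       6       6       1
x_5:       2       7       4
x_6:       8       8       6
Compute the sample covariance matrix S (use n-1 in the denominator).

Step 1 — column means:
  mean(A) = (4 + 3 + 1 + 6 + 2 + 8) / 6 = 24/6 = 4
  mean(B) = (1 + 6 + 4 + 6 + 7 + 8) / 6 = 32/6 = 5.3333
  mean(C) = (1 + 6 + 6 + 1 + 4 + 6) / 6 = 24/6 = 4

Step 2 — sample covariance S[i,j] = (1/(n-1)) · Σ_k (x_{k,i} - mean_i) · (x_{k,j} - mean_j), with n-1 = 5.
  S[A,A] = ((0)·(0) + (-1)·(-1) + (-3)·(-3) + (2)·(2) + (-2)·(-2) + (4)·(4)) / 5 = 34/5 = 6.8
  S[A,B] = ((0)·(-4.3333) + (-1)·(0.6667) + (-3)·(-1.3333) + (2)·(0.6667) + (-2)·(1.6667) + (4)·(2.6667)) / 5 = 12/5 = 2.4
  S[A,C] = ((0)·(-3) + (-1)·(2) + (-3)·(2) + (2)·(-3) + (-2)·(0) + (4)·(2)) / 5 = -6/5 = -1.2
  S[B,B] = ((-4.3333)·(-4.3333) + (0.6667)·(0.6667) + (-1.3333)·(-1.3333) + (0.6667)·(0.6667) + (1.6667)·(1.6667) + (2.6667)·(2.6667)) / 5 = 31.3333/5 = 6.2667
  S[B,C] = ((-4.3333)·(-3) + (0.6667)·(2) + (-1.3333)·(2) + (0.6667)·(-3) + (1.6667)·(0) + (2.6667)·(2)) / 5 = 15/5 = 3
  S[C,C] = ((-3)·(-3) + (2)·(2) + (2)·(2) + (-3)·(-3) + (0)·(0) + (2)·(2)) / 5 = 30/5 = 6

S is symmetric (S[j,i] = S[i,j]). Assembling:

S = [[6.8, 2.4, -1.2],
 [2.4, 6.2667, 3],
 [-1.2, 3, 6]]


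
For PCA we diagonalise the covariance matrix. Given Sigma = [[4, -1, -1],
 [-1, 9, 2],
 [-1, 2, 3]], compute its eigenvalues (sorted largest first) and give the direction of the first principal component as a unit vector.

Step 1 — characteristic polynomial p(λ) = det(λI - Sigma) = λ³ - tr·λ² + c_1·λ - det, where tr = trace, c_1 = sum of the principal 2×2 minors, det = det(Sigma):
  tr = 4 + 9 + 3 = 16,
  c_1 = (4·9 - (-1)²) + (4·3 - (-1)²) + (9·3 - (2)²) = 35 + 11 + 23 = 69,
  det = 4·(9·3 - (2)²) - (-1)·((-1)·3 - (2)·(-1)) + (-1)·((-1)·(2) - 9·(-1)) = 4·(23) - (-1)·(-1) + (-1)·(7) = 84.
  So p(λ) = λ³ - 16λ² + 69λ - 84.
Step 2 — look for an integer root (rational root theorem: any rational root is an integer divisor of 84). Testing λ = 4:
  p(4) = 64 - 256 + 276 - 84 = 0  ✓
  Dividing out (λ - 4): p(λ) = (λ - 4)(λ² - 12λ + 21).
Step 3 — remaining eigenvalues from the quadratic λ² - 12λ + 21 = 0:
  Δ = 12² - 4·21 = 144 - 84 = 60,  λ = (12 ± √60)/2 = (12 ± 7.746)/2 ≈ 9.873 or 2.127.
  Sorted: λ_1 = 9.873,  λ_2 = 4,  λ_3 = 2.127  (check: sum = 16 = tr ✓).

Step 4 — unit eigenvector for λ_1 ≈ 9.873: v spans the null space of (Sigma - λ_1 I), whose rows are
  r_1 = (-5.873, -1, -1),  r_2 = (-1, -0.873, 2),  r_3 = (-1, 2, -6.873).
  v is orthogonal to every row, so take v ∝ r_1 × r_2 = ((-1)·(2) - (-1)·(-0.873), (-1)·(-1) - (-5.873)·(2), (-5.873)·(-0.873) - (-1)·(-1)) ≈ (-2.873, 12.746, 4.127).
  Rescale (multiply by -1 so the first nonzero entry is positive): u = (2.873, -12.746, -4.127).
  ||u|| = √((2.873)² + (-12.746)² + (-4.127)²) = √(187.746) ≈ 13.702,  v_1 = u/||u|| ≈ (0.2097, -0.9302, -0.3012) (||v_1|| = 1).

λ_1 = 9.873,  λ_2 = 4,  λ_3 = 2.127;  v_1 ≈ (0.2097, -0.9302, -0.3012)


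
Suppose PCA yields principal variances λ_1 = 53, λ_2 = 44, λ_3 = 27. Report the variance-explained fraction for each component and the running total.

Step 1 — total variance = trace(Sigma) = Σ λ_i = 53 + 44 + 27 = 124.

Step 2 — fraction explained by component i = λ_i / Σ λ:
  PC1: 53/124 = 0.4274
  PC2: 44/124 = 0.3548
  PC3: 27/124 = 0.2177

Step 3 — cumulative fraction after k components = (λ_1 + ... + λ_k) / Σ λ:
  k = 1: 53/124 = 0.4274
  k = 2: (53 + 44)/124 = 97/124 = 0.7823
  k = 3: (53 + 44 + 27)/124 = 124/124 = 1

Summary (fraction, with percent):

explained: PC1 0.4274 (42.74%), PC2 0.3548 (35.48%), PC3 0.2177 (21.77%);  cumulative: 0.4274, 0.7823, 1


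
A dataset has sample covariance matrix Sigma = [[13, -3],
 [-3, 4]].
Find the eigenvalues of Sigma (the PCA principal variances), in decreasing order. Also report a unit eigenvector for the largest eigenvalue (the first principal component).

Step 1 — characteristic polynomial of 2×2 Sigma:
  det(Sigma - λI) = λ² - trace · λ + det = 0.
  trace = 13 + 4 = 17, det = 13·4 - (-3)² = 43.
Step 2 — discriminant:
  Δ = trace² - 4·det = 289 - 172 = 117.
Step 3 — eigenvalues:
  λ = (trace ± √Δ)/2 = (17 ± 10.8167)/2,
  λ_1 = 13.9083,  λ_2 = 3.0917.

Step 4 — unit eigenvector for λ_1: solve (Sigma - λ_1 I)v = 0. First row:
  (13 - 13.9083)·v_x + (-3)·v_y = 0, i.e. (-0.9083)·v_x + (-3)·v_y = 0,
  so v ∝ (b, λ_1 - a) = (-3, 0.9083); multiply by -1 so the first entry is positive: u = (3, -0.9083).
  ||u|| = √((3)² + (-0.9083)²) = √(9.8251) ≈ 3.1345,
  v_1 = u/||u|| ≈ (0.9571, -0.2898) (||v_1|| = 1).

λ_1 = 13.9083,  λ_2 = 3.0917;  v_1 ≈ (0.9571, -0.2898)


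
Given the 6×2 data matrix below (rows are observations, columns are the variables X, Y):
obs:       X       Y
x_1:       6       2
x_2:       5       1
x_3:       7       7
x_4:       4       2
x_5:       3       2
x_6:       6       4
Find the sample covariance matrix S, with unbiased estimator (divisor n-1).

Step 1 — column means:
  mean(X) = (6 + 5 + 7 + 4 + 3 + 6) / 6 = 31/6 = 5.1667
  mean(Y) = (2 + 1 + 7 + 2 + 2 + 4) / 6 = 18/6 = 3

Step 2 — sample covariance S[i,j] = (1/(n-1)) · Σ_k (x_{k,i} - mean_i) · (x_{k,j} - mean_j), with n-1 = 5.
  S[X,X] = ((0.8333)·(0.8333) + (-0.1667)·(-0.1667) + (1.8333)·(1.8333) + (-1.1667)·(-1.1667) + (-2.1667)·(-2.1667) + (0.8333)·(0.8333)) / 5 = 10.8333/5 = 2.1667
  S[X,Y] = ((0.8333)·(-1) + (-0.1667)·(-2) + (1.8333)·(4) + (-1.1667)·(-1) + (-2.1667)·(-1) + (0.8333)·(1)) / 5 = 11/5 = 2.2
  S[Y,Y] = ((-1)·(-1) + (-2)·(-2) + (4)·(4) + (-1)·(-1) + (-1)·(-1) + (1)·(1)) / 5 = 24/5 = 4.8

S is symmetric (S[j,i] = S[i,j]). Assembling:

S = [[2.1667, 2.2],
 [2.2, 4.8]]


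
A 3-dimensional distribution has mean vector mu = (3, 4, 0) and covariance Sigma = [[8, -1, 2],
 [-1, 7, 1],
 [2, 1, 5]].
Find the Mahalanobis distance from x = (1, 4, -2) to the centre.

Step 1 — centre the observation: (x - mu) = (-2, 0, -2).

Step 2 — invert Sigma (cofactor / det for 3×3, or solve directly):
  Sigma^{-1} = [[0.1447, 0.0298, -0.0638],
 [0.0298, 0.1532, -0.0426],
 [-0.0638, -0.0426, 0.234]].

Step 3 — form the quadratic (x - mu)^T · Sigma^{-1} · (x - mu):
  Sigma^{-1} · (x - mu) = (-0.1617, 0.0255, -0.3404).
  (x - mu)^T · [Sigma^{-1} · (x - mu)] = (-2)·(-0.1617) + (0)·(0.0255) + (-2)·(-0.3404) = 1.0043.

Step 4 — take square root: d = √(1.0043) ≈ 1.0021.

d(x, mu) = √(1.0043) ≈ 1.0021


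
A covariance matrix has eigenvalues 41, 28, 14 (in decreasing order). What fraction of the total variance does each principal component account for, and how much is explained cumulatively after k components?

Step 1 — total variance = trace(Sigma) = Σ λ_i = 41 + 28 + 14 = 83.

Step 2 — fraction explained by component i = λ_i / Σ λ:
  PC1: 41/83 = 0.494
  PC2: 28/83 = 0.3373
  PC3: 14/83 = 0.1687

Step 3 — cumulative fraction after k components = (λ_1 + ... + λ_k) / Σ λ:
  k = 1: 41/83 = 0.494
  k = 2: (41 + 28)/83 = 69/83 = 0.8313
  k = 3: (41 + 28 + 14)/83 = 83/83 = 1

Summary (fraction, with percent):

explained: PC1 0.494 (49.4%), PC2 0.3373 (33.73%), PC3 0.1687 (16.87%);  cumulative: 0.494, 0.8313, 1


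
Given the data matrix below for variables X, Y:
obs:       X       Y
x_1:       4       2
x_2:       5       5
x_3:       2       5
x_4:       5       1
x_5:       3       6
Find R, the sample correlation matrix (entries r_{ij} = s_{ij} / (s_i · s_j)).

Step 1 — column means:
  mean(X) = (4 + 5 + 2 + 5 + 3) / 5 = 19/5 = 3.8
  mean(Y) = (2 + 5 + 5 + 1 + 6) / 5 = 19/5 = 3.8

Step 2 — sample variances and covariances s[i,j] = (1/(n-1)) · Σ_k (x_{k,i} - mean_i) · (x_{k,j} - mean_j), with n-1 = 4:
  s[X,X] = ((0.2)·(0.2) + (1.2)·(1.2) + (-1.8)·(-1.8) + (1.2)·(1.2) + (-0.8)·(-0.8)) / 4 = 6.8/4 = 1.7
  s[X,Y] = ((0.2)·(-1.8) + (1.2)·(1.2) + (-1.8)·(1.2) + (1.2)·(-2.8) + (-0.8)·(2.2)) / 4 = -6.2/4 = -1.55
  s[Y,Y] = ((-1.8)·(-1.8) + (1.2)·(1.2) + (1.2)·(1.2) + (-2.8)·(-2.8) + (2.2)·(2.2)) / 4 = 18.8/4 = 4.7
  Sample standard deviations s_i = √(s[i,i]):
  s(X) = √(1.7) = 1.3038
  s(Y) = √(4.7) = 2.1679

Step 3 — r_{ij} = s_{ij} / (s_i · s_j):
  r[X,X] = 1 (diagonal).
  r[X,Y] = -1.55 / (1.3038 · 2.1679) = -1.55 / 2.8267 = -0.5484
  r[Y,Y] = 1 (diagonal).

R is symmetric with unit diagonal. Assembling:

R = [[1, -0.5484],
 [-0.5484, 1]]


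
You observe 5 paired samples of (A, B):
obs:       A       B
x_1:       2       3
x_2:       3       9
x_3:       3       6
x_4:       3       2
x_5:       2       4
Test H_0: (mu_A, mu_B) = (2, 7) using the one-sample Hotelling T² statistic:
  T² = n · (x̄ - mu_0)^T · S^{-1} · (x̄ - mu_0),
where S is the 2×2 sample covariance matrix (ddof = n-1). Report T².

Step 1 — sample mean vector:
  mean(A) = (2 + 3 + 3 + 3 + 2) / 5 = 13/5 = 2.6
  mean(B) = (3 + 9 + 6 + 2 + 4) / 5 = 24/5 = 4.8
  x̄ = (2.6, 4.8),  deviation x̄ - mu_0 = (2.6, 4.8) - (2, 7) = (0.6, -2.2).

Step 2 — sample covariance matrix, S[i,j] = (1/(n-1)) · Σ_k (x_{k,i} - mean_i) · (x_{k,j} - mean_j), divisor n-1 = 4:
  S[A,A] = ((-0.6)·(-0.6) + (0.4)·(0.4) + (0.4)·(0.4) + (0.4)·(0.4) + (-0.6)·(-0.6)) / 4 = 1.2/4 = 0.3
  S[A,B] = ((-0.6)·(-1.8) + (0.4)·(4.2) + (0.4)·(1.2) + (0.4)·(-2.8) + (-0.6)·(-0.8)) / 4 = 2.6/4 = 0.65
  S[B,B] = ((-1.8)·(-1.8) + (4.2)·(4.2) + (1.2)·(1.2) + (-2.8)·(-2.8) + (-0.8)·(-0.8)) / 4 = 30.8/4 = 7.7
  S = [[0.3, 0.65],
 [0.65, 7.7]].

Step 3 — invert S. det(S) = 0.3·7.7 - (0.65)² = 1.8875.
  S^{-1} = (1/det) · [[d, -b], [-b, a]] = [[4.0795, -0.3444],
 [-0.3444, 0.1589]].

Step 4 — quadratic form (x̄ - mu_0)^T · S^{-1} · (x̄ - mu_0):
  S^{-1} · (x̄ - mu_0) = (3.2053, -0.5563),
  (x̄ - mu_0)^T · [...] = (0.6)·(3.2053) + (-2.2)·(-0.5563) = 3.147.

Step 5 — scale by n: T² = 5 · 3.147 = 15.7351.

T² ≈ 15.7351


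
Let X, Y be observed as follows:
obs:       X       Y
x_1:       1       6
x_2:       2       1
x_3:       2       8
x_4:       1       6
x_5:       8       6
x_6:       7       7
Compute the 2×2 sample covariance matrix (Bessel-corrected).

Step 1 — column means:
  mean(X) = (1 + 2 + 2 + 1 + 8 + 7) / 6 = 21/6 = 3.5
  mean(Y) = (6 + 1 + 8 + 6 + 6 + 7) / 6 = 34/6 = 5.6667

Step 2 — sample covariance S[i,j] = (1/(n-1)) · Σ_k (x_{k,i} - mean_i) · (x_{k,j} - mean_j), with n-1 = 5.
  S[X,X] = ((-2.5)·(-2.5) + (-1.5)·(-1.5) + (-1.5)·(-1.5) + (-2.5)·(-2.5) + (4.5)·(4.5) + (3.5)·(3.5)) / 5 = 49.5/5 = 9.9
  S[X,Y] = ((-2.5)·(0.3333) + (-1.5)·(-4.6667) + (-1.5)·(2.3333) + (-2.5)·(0.3333) + (4.5)·(0.3333) + (3.5)·(1.3333)) / 5 = 8/5 = 1.6
  S[Y,Y] = ((0.3333)·(0.3333) + (-4.6667)·(-4.6667) + (2.3333)·(2.3333) + (0.3333)·(0.3333) + (0.3333)·(0.3333) + (1.3333)·(1.3333)) / 5 = 29.3333/5 = 5.8667

S is symmetric (S[j,i] = S[i,j]). Assembling:

S = [[9.9, 1.6],
 [1.6, 5.8667]]


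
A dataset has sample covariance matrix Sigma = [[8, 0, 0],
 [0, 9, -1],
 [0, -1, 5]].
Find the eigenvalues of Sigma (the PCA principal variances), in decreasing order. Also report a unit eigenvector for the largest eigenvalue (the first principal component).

Step 1 — characteristic polynomial p(λ) = det(λI - Sigma) = λ³ - tr·λ² + c_1·λ - det, where tr = trace, c_1 = sum of the principal 2×2 minors, det = det(Sigma):
  tr = 8 + 9 + 5 = 22,
  c_1 = (8·9 - (0)²) + (8·5 - (0)²) + (9·5 - (-1)²) = 72 + 40 + 44 = 156,
  det = 8·(9·5 - (-1)²) - (0)·((0)·5 - (-1)·(0)) + (0)·((0)·(-1) - 9·(0)) = 8·(44) - (0)·(0) + (0)·(0) = 352.
  So p(λ) = λ³ - 22λ² + 156λ - 352.
Step 2 — look for an integer root (rational root theorem: any rational root is an integer divisor of 352). Testing λ = 8:
  p(8) = 512 - 1408 + 1248 - 352 = 0  ✓
  Dividing out (λ - 8): p(λ) = (λ - 8)(λ² - 14λ + 44).
Step 3 — remaining eigenvalues from the quadratic λ² - 14λ + 44 = 0:
  Δ = 14² - 4·44 = 196 - 176 = 20,  λ = (14 ± √20)/2 = (14 ± 4.4721)/2 ≈ 9.2361 or 4.7639.
  Sorted: λ_1 = 9.2361,  λ_2 = 8,  λ_3 = 4.7639  (check: sum = 22 = tr ✓).

Step 4 — unit eigenvector for λ_1 ≈ 9.2361: v spans the null space of (Sigma - λ_1 I), whose rows are
  r_1 = (-1.2361, 0, 0),  r_2 = (0, -0.2361, -1),  r_3 = (0, -1, -4.2361).
  v is orthogonal to every row, so take v ∝ r_1 × r_2 = ((0)·(-1) - (0)·(-0.2361), (0)·(0) - (-1.2361)·(-1), (-1.2361)·(-0.2361) - (0)·(0)) ≈ (0, -1.2361, 0.2918).
  Rescale (multiply by -1 so the first nonzero entry is positive): u = (0, 1.2361, -0.2918).
  ||u|| = √((0)² + (1.2361)² + (-0.2918)²) = √(1.613) ≈ 1.27,  v_1 = u/||u|| ≈ (0, 0.9732, -0.2298) (||v_1|| = 1).

λ_1 = 9.2361,  λ_2 = 8,  λ_3 = 4.7639;  v_1 ≈ (0, 0.9732, -0.2298)


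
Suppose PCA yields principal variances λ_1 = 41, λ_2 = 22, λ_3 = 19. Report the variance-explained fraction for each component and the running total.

Step 1 — total variance = trace(Sigma) = Σ λ_i = 41 + 22 + 19 = 82.

Step 2 — fraction explained by component i = λ_i / Σ λ:
  PC1: 41/82 = 0.5
  PC2: 22/82 = 0.2683
  PC3: 19/82 = 0.2317

Step 3 — cumulative fraction after k components = (λ_1 + ... + λ_k) / Σ λ:
  k = 1: 41/82 = 0.5
  k = 2: (41 + 22)/82 = 63/82 = 0.7683
  k = 3: (41 + 22 + 19)/82 = 82/82 = 1

Summary (fraction, with percent):

explained: PC1 0.5 (50%), PC2 0.2683 (26.83%), PC3 0.2317 (23.17%);  cumulative: 0.5, 0.7683, 1


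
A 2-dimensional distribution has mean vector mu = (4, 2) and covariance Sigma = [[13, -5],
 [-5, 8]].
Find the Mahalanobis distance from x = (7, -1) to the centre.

Step 1 — centre the observation: (x - mu) = (3, -3).

Step 2 — invert Sigma. det(Sigma) = 13·8 - (-5)² = 79.
  Sigma^{-1} = (1/det) · [[d, -b], [-b, a]] = [[0.1013, 0.0633],
 [0.0633, 0.1646]].

Step 3 — form the quadratic (x - mu)^T · Sigma^{-1} · (x - mu):
  Sigma^{-1} · (x - mu) = (0.1139, -0.3038).
  (x - mu)^T · [Sigma^{-1} · (x - mu)] = (3)·(0.1139) + (-3)·(-0.3038) = 1.2532.

Step 4 — take square root: d = √(1.2532) ≈ 1.1194.

d(x, mu) = √(1.2532) ≈ 1.1194


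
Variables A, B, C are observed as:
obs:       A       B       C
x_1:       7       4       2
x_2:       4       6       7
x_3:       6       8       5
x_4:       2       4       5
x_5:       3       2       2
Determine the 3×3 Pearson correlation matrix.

Step 1 — column means:
  mean(A) = (7 + 4 + 6 + 2 + 3) / 5 = 22/5 = 4.4
  mean(B) = (4 + 6 + 8 + 4 + 2) / 5 = 24/5 = 4.8
  mean(C) = (2 + 7 + 5 + 5 + 2) / 5 = 21/5 = 4.2

Step 2 — sample variances and covariances s[i,j] = (1/(n-1)) · Σ_k (x_{k,i} - mean_i) · (x_{k,j} - mean_j), with n-1 = 4:
  s[A,A] = ((2.6)·(2.6) + (-0.4)·(-0.4) + (1.6)·(1.6) + (-2.4)·(-2.4) + (-1.4)·(-1.4)) / 4 = 17.2/4 = 4.3
  s[A,B] = ((2.6)·(-0.8) + (-0.4)·(1.2) + (1.6)·(3.2) + (-2.4)·(-0.8) + (-1.4)·(-2.8)) / 4 = 8.4/4 = 2.1
  s[A,C] = ((2.6)·(-2.2) + (-0.4)·(2.8) + (1.6)·(0.8) + (-2.4)·(0.8) + (-1.4)·(-2.2)) / 4 = -4.4/4 = -1.1
  s[B,B] = ((-0.8)·(-0.8) + (1.2)·(1.2) + (3.2)·(3.2) + (-0.8)·(-0.8) + (-2.8)·(-2.8)) / 4 = 20.8/4 = 5.2
  s[B,C] = ((-0.8)·(-2.2) + (1.2)·(2.8) + (3.2)·(0.8) + (-0.8)·(0.8) + (-2.8)·(-2.2)) / 4 = 13.2/4 = 3.3
  s[C,C] = ((-2.2)·(-2.2) + (2.8)·(2.8) + (0.8)·(0.8) + (0.8)·(0.8) + (-2.2)·(-2.2)) / 4 = 18.8/4 = 4.7
  Sample standard deviations s_i = √(s[i,i]):
  s(A) = √(4.3) = 2.0736
  s(B) = √(5.2) = 2.2804
  s(C) = √(4.7) = 2.1679

Step 3 — r_{ij} = s_{ij} / (s_i · s_j):
  r[A,A] = 1 (diagonal).
  r[A,B] = 2.1 / (2.0736 · 2.2804) = 2.1 / 4.7286 = 0.4441
  r[A,C] = -1.1 / (2.0736 · 2.1679) = -1.1 / 4.4956 = -0.2447
  r[B,B] = 1 (diagonal).
  r[B,C] = 3.3 / (2.2804 · 2.1679) = 3.3 / 4.9437 = 0.6675
  r[C,C] = 1 (diagonal).

R is symmetric with unit diagonal. Assembling:

R = [[1, 0.4441, -0.2447],
 [0.4441, 1, 0.6675],
 [-0.2447, 0.6675, 1]]


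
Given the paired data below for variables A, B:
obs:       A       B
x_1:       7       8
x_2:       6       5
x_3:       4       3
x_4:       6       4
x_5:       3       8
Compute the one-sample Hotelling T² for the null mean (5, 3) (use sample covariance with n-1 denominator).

Step 1 — sample mean vector:
  mean(A) = (7 + 6 + 4 + 6 + 3) / 5 = 26/5 = 5.2
  mean(B) = (8 + 5 + 3 + 4 + 8) / 5 = 28/5 = 5.6
  x̄ = (5.2, 5.6),  deviation x̄ - mu_0 = (5.2, 5.6) - (5, 3) = (0.2, 2.6).

Step 2 — sample covariance matrix, S[i,j] = (1/(n-1)) · Σ_k (x_{k,i} - mean_i) · (x_{k,j} - mean_j), divisor n-1 = 4:
  S[A,A] = ((1.8)·(1.8) + (0.8)·(0.8) + (-1.2)·(-1.2) + (0.8)·(0.8) + (-2.2)·(-2.2)) / 4 = 10.8/4 = 2.7
  S[A,B] = ((1.8)·(2.4) + (0.8)·(-0.6) + (-1.2)·(-2.6) + (0.8)·(-1.6) + (-2.2)·(2.4)) / 4 = 0.4/4 = 0.1
  S[B,B] = ((2.4)·(2.4) + (-0.6)·(-0.6) + (-2.6)·(-2.6) + (-1.6)·(-1.6) + (2.4)·(2.4)) / 4 = 21.2/4 = 5.3
  S = [[2.7, 0.1],
 [0.1, 5.3]].

Step 3 — invert S. det(S) = 2.7·5.3 - (0.1)² = 14.3.
  S^{-1} = (1/det) · [[d, -b], [-b, a]] = [[0.3706, -0.007],
 [-0.007, 0.1888]].

Step 4 — quadratic form (x̄ - mu_0)^T · S^{-1} · (x̄ - mu_0):
  S^{-1} · (x̄ - mu_0) = (0.0559, 0.4895),
  (x̄ - mu_0)^T · [...] = (0.2)·(0.0559) + (2.6)·(0.4895) = 1.2839.

Step 5 — scale by n: T² = 5 · 1.2839 = 6.4196.

T² ≈ 6.4196


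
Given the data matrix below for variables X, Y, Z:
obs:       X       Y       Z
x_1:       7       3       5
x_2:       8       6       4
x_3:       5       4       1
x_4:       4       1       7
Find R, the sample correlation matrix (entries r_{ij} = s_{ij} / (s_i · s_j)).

Step 1 — column means:
  mean(X) = (7 + 8 + 5 + 4) / 4 = 24/4 = 6
  mean(Y) = (3 + 6 + 4 + 1) / 4 = 14/4 = 3.5
  mean(Z) = (5 + 4 + 1 + 7) / 4 = 17/4 = 4.25

Step 2 — sample variances and covariances s[i,j] = (1/(n-1)) · Σ_k (x_{k,i} - mean_i) · (x_{k,j} - mean_j), with n-1 = 3:
  s[X,X] = ((1)·(1) + (2)·(2) + (-1)·(-1) + (-2)·(-2)) / 3 = 10/3 = 3.3333
  s[X,Y] = ((1)·(-0.5) + (2)·(2.5) + (-1)·(0.5) + (-2)·(-2.5)) / 3 = 9/3 = 3
  s[X,Z] = ((1)·(0.75) + (2)·(-0.25) + (-1)·(-3.25) + (-2)·(2.75)) / 3 = -2/3 = -0.6667
  s[Y,Y] = ((-0.5)·(-0.5) + (2.5)·(2.5) + (0.5)·(0.5) + (-2.5)·(-2.5)) / 3 = 13/3 = 4.3333
  s[Y,Z] = ((-0.5)·(0.75) + (2.5)·(-0.25) + (0.5)·(-3.25) + (-2.5)·(2.75)) / 3 = -9.5/3 = -3.1667
  s[Z,Z] = ((0.75)·(0.75) + (-0.25)·(-0.25) + (-3.25)·(-3.25) + (2.75)·(2.75)) / 3 = 18.75/3 = 6.25
  Sample standard deviations s_i = √(s[i,i]):
  s(X) = √(3.3333) = 1.8257
  s(Y) = √(4.3333) = 2.0817
  s(Z) = √(6.25) = 2.5

Step 3 — r_{ij} = s_{ij} / (s_i · s_j):
  r[X,X] = 1 (diagonal).
  r[X,Y] = 3 / (1.8257 · 2.0817) = 3 / 3.8006 = 0.7894
  r[X,Z] = -0.6667 / (1.8257 · 2.5) = -0.6667 / 4.5644 = -0.1461
  r[Y,Y] = 1 (diagonal).
  r[Y,Z] = -3.1667 / (2.0817 · 2.5) = -3.1667 / 5.2042 = -0.6085
  r[Z,Z] = 1 (diagonal).

R is symmetric with unit diagonal. Assembling:

R = [[1, 0.7894, -0.1461],
 [0.7894, 1, -0.6085],
 [-0.1461, -0.6085, 1]]


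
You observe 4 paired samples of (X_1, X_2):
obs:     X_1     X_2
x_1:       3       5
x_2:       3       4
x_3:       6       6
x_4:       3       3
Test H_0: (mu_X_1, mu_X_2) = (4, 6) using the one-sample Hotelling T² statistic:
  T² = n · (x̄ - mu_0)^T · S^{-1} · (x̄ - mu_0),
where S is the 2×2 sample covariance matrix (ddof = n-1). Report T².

Step 1 — sample mean vector:
  mean(X_1) = (3 + 3 + 6 + 3) / 4 = 15/4 = 3.75
  mean(X_2) = (5 + 4 + 6 + 3) / 4 = 18/4 = 4.5
  x̄ = (3.75, 4.5),  deviation x̄ - mu_0 = (3.75, 4.5) - (4, 6) = (-0.25, -1.5).

Step 2 — sample covariance matrix, S[i,j] = (1/(n-1)) · Σ_k (x_{k,i} - mean_i) · (x_{k,j} - mean_j), divisor n-1 = 3:
  S[X_1,X_1] = ((-0.75)·(-0.75) + (-0.75)·(-0.75) + (2.25)·(2.25) + (-0.75)·(-0.75)) / 3 = 6.75/3 = 2.25
  S[X_1,X_2] = ((-0.75)·(0.5) + (-0.75)·(-0.5) + (2.25)·(1.5) + (-0.75)·(-1.5)) / 3 = 4.5/3 = 1.5
  S[X_2,X_2] = ((0.5)·(0.5) + (-0.5)·(-0.5) + (1.5)·(1.5) + (-1.5)·(-1.5)) / 3 = 5/3 = 1.6667
  S = [[2.25, 1.5],
 [1.5, 1.6667]].

Step 3 — invert S. det(S) = 2.25·1.6667 - (1.5)² = 1.5.
  S^{-1} = (1/det) · [[d, -b], [-b, a]] = [[1.1111, -1],
 [-1, 1.5]].

Step 4 — quadratic form (x̄ - mu_0)^T · S^{-1} · (x̄ - mu_0):
  S^{-1} · (x̄ - mu_0) = (1.2222, -2),
  (x̄ - mu_0)^T · [...] = (-0.25)·(1.2222) + (-1.5)·(-2) = 2.6944.

Step 5 — scale by n: T² = 4 · 2.6944 = 10.7778.

T² ≈ 10.7778


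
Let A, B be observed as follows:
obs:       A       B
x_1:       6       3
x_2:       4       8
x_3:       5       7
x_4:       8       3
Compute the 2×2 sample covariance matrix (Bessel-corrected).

Step 1 — column means:
  mean(A) = (6 + 4 + 5 + 8) / 4 = 23/4 = 5.75
  mean(B) = (3 + 8 + 7 + 3) / 4 = 21/4 = 5.25

Step 2 — sample covariance S[i,j] = (1/(n-1)) · Σ_k (x_{k,i} - mean_i) · (x_{k,j} - mean_j), with n-1 = 3.
  S[A,A] = ((0.25)·(0.25) + (-1.75)·(-1.75) + (-0.75)·(-0.75) + (2.25)·(2.25)) / 3 = 8.75/3 = 2.9167
  S[A,B] = ((0.25)·(-2.25) + (-1.75)·(2.75) + (-0.75)·(1.75) + (2.25)·(-2.25)) / 3 = -11.75/3 = -3.9167
  S[B,B] = ((-2.25)·(-2.25) + (2.75)·(2.75) + (1.75)·(1.75) + (-2.25)·(-2.25)) / 3 = 20.75/3 = 6.9167

S is symmetric (S[j,i] = S[i,j]). Assembling:

S = [[2.9167, -3.9167],
 [-3.9167, 6.9167]]


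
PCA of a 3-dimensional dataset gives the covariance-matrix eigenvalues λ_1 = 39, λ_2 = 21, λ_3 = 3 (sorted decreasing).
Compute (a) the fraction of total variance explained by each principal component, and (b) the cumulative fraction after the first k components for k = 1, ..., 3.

Step 1 — total variance = trace(Sigma) = Σ λ_i = 39 + 21 + 3 = 63.

Step 2 — fraction explained by component i = λ_i / Σ λ:
  PC1: 39/63 = 0.619
  PC2: 21/63 = 0.3333
  PC3: 3/63 = 0.0476

Step 3 — cumulative fraction after k components = (λ_1 + ... + λ_k) / Σ λ:
  k = 1: 39/63 = 0.619
  k = 2: (39 + 21)/63 = 60/63 = 0.9524
  k = 3: (39 + 21 + 3)/63 = 63/63 = 1

Summary (fraction, with percent):

explained: PC1 0.619 (61.9%), PC2 0.3333 (33.33%), PC3 0.0476 (4.76%);  cumulative: 0.619, 0.9524, 1


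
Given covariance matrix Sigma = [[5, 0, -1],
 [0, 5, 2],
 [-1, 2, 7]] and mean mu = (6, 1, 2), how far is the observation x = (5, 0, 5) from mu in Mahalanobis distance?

Step 1 — centre the observation: (x - mu) = (-1, -1, 3).

Step 2 — invert Sigma (cofactor / det for 3×3, or solve directly):
  Sigma^{-1} = [[0.2067, -0.0133, 0.0333],
 [-0.0133, 0.2267, -0.0667],
 [0.0333, -0.0667, 0.1667]].

Step 3 — form the quadratic (x - mu)^T · Sigma^{-1} · (x - mu):
  Sigma^{-1} · (x - mu) = (-0.0933, -0.4133, 0.5333).
  (x - mu)^T · [Sigma^{-1} · (x - mu)] = (-1)·(-0.0933) + (-1)·(-0.4133) + (3)·(0.5333) = 2.1067.

Step 4 — take square root: d = √(2.1067) ≈ 1.4514.

d(x, mu) = √(2.1067) ≈ 1.4514


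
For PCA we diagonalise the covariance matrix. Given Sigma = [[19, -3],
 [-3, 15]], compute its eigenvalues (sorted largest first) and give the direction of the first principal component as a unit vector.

Step 1 — characteristic polynomial of 2×2 Sigma:
  det(Sigma - λI) = λ² - trace · λ + det = 0.
  trace = 19 + 15 = 34, det = 19·15 - (-3)² = 276.
Step 2 — discriminant:
  Δ = trace² - 4·det = 1156 - 1104 = 52.
Step 3 — eigenvalues:
  λ = (trace ± √Δ)/2 = (34 ± 7.2111)/2,
  λ_1 = 20.6056,  λ_2 = 13.3944.

Step 4 — unit eigenvector for λ_1: solve (Sigma - λ_1 I)v = 0. First row:
  (19 - 20.6056)·v_x + (-3)·v_y = 0, i.e. (-1.6056)·v_x + (-3)·v_y = 0,
  so v ∝ (b, λ_1 - a) = (-3, 1.6056); multiply by -1 so the first entry is positive: u = (3, -1.6056).
  ||u|| = √((3)² + (-1.6056)²) = √(11.5778) ≈ 3.4026,
  v_1 = u/||u|| ≈ (0.8817, -0.4719) (||v_1|| = 1).

λ_1 = 20.6056,  λ_2 = 13.3944;  v_1 ≈ (0.8817, -0.4719)


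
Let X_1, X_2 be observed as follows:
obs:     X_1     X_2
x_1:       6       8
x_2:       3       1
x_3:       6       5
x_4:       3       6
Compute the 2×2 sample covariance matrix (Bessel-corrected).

Step 1 — column means:
  mean(X_1) = (6 + 3 + 6 + 3) / 4 = 18/4 = 4.5
  mean(X_2) = (8 + 1 + 5 + 6) / 4 = 20/4 = 5

Step 2 — sample covariance S[i,j] = (1/(n-1)) · Σ_k (x_{k,i} - mean_i) · (x_{k,j} - mean_j), with n-1 = 3.
  S[X_1,X_1] = ((1.5)·(1.5) + (-1.5)·(-1.5) + (1.5)·(1.5) + (-1.5)·(-1.5)) / 3 = 9/3 = 3
  S[X_1,X_2] = ((1.5)·(3) + (-1.5)·(-4) + (1.5)·(0) + (-1.5)·(1)) / 3 = 9/3 = 3
  S[X_2,X_2] = ((3)·(3) + (-4)·(-4) + (0)·(0) + (1)·(1)) / 3 = 26/3 = 8.6667

S is symmetric (S[j,i] = S[i,j]). Assembling:

S = [[3, 3],
 [3, 8.6667]]


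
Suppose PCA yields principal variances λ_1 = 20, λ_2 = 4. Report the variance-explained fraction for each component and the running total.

Step 1 — total variance = trace(Sigma) = Σ λ_i = 20 + 4 = 24.

Step 2 — fraction explained by component i = λ_i / Σ λ:
  PC1: 20/24 = 0.8333
  PC2: 4/24 = 0.1667

Step 3 — cumulative fraction after k components = (λ_1 + ... + λ_k) / Σ λ:
  k = 1: 20/24 = 0.8333
  k = 2: (20 + 4)/24 = 24/24 = 1

Summary (fraction, with percent):

explained: PC1 0.8333 (83.33%), PC2 0.1667 (16.67%);  cumulative: 0.8333, 1


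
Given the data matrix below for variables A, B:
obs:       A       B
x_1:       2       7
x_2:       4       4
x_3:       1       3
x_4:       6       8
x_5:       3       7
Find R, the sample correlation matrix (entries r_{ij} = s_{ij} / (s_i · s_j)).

Step 1 — column means:
  mean(A) = (2 + 4 + 1 + 6 + 3) / 5 = 16/5 = 3.2
  mean(B) = (7 + 4 + 3 + 8 + 7) / 5 = 29/5 = 5.8

Step 2 — sample variances and covariances s[i,j] = (1/(n-1)) · Σ_k (x_{k,i} - mean_i) · (x_{k,j} - mean_j), with n-1 = 4:
  s[A,A] = ((-1.2)·(-1.2) + (0.8)·(0.8) + (-2.2)·(-2.2) + (2.8)·(2.8) + (-0.2)·(-0.2)) / 4 = 14.8/4 = 3.7
  s[A,B] = ((-1.2)·(1.2) + (0.8)·(-1.8) + (-2.2)·(-2.8) + (2.8)·(2.2) + (-0.2)·(1.2)) / 4 = 9.2/4 = 2.3
  s[B,B] = ((1.2)·(1.2) + (-1.8)·(-1.8) + (-2.8)·(-2.8) + (2.2)·(2.2) + (1.2)·(1.2)) / 4 = 18.8/4 = 4.7
  Sample standard deviations s_i = √(s[i,i]):
  s(A) = √(3.7) = 1.9235
  s(B) = √(4.7) = 2.1679

Step 3 — r_{ij} = s_{ij} / (s_i · s_j):
  r[A,A] = 1 (diagonal).
  r[A,B] = 2.3 / (1.9235 · 2.1679) = 2.3 / 4.1701 = 0.5515
  r[B,B] = 1 (diagonal).

R is symmetric with unit diagonal. Assembling:

R = [[1, 0.5515],
 [0.5515, 1]]


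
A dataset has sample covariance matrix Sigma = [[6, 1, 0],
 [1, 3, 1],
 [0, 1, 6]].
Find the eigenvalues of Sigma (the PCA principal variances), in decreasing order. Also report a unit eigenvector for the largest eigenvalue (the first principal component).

Step 1 — characteristic polynomial p(λ) = det(λI - Sigma) = λ³ - tr·λ² + c_1·λ - det, where tr = trace, c_1 = sum of the principal 2×2 minors, det = det(Sigma):
  tr = 6 + 3 + 6 = 15,
  c_1 = (6·3 - (1)²) + (6·6 - (0)²) + (3·6 - (1)²) = 17 + 36 + 17 = 70,
  det = 6·(3·6 - (1)²) - (1)·((1)·6 - (1)·(0)) + (0)·((1)·(1) - 3·(0)) = 6·(17) - (1)·(6) + (0)·(1) = 96.
  So p(λ) = λ³ - 15λ² + 70λ - 96.
Step 2 — look for an integer root (rational root theorem: any rational root is an integer divisor of 96). Testing λ = 6:
  p(6) = 216 - 540 + 420 - 96 = 0  ✓
  Dividing out (λ - 6): p(λ) = (λ - 6)(λ² - 9λ + 16).
Step 3 — remaining eigenvalues from the quadratic λ² - 9λ + 16 = 0:
  Δ = 9² - 4·16 = 81 - 64 = 17,  λ = (9 ± √17)/2 = (9 ± 4.1231)/2 ≈ 6.5616 or 2.4384.
  Sorted: λ_1 = 6.5616,  λ_2 = 6,  λ_3 = 2.4384  (check: sum = 15 = tr ✓).

Step 4 — unit eigenvector for λ_1 ≈ 6.5616: v spans the null space of (Sigma - λ_1 I), whose rows are
  r_1 = (-0.5616, 1, 0),  r_2 = (1, -3.5616, 1),  r_3 = (0, 1, -0.5616).
  v is orthogonal to every row, so take v ∝ r_1 × r_2 = ((1)·(1) - (0)·(-3.5616), (0)·(1) - (-0.5616)·(1), (-0.5616)·(-3.5616) - (1)·(1)) ≈ (1, 0.5616, 1).
  Let u = (1, 0.5616, 1).
  ||u|| = √((1)² + (0.5616)² + (1)²) = √(2.3153) ≈ 1.5216,  v_1 = u/||u|| ≈ (0.6572, 0.369, 0.6572) (||v_1|| = 1).

λ_1 = 6.5616,  λ_2 = 6,  λ_3 = 2.4384;  v_1 ≈ (0.6572, 0.369, 0.6572)


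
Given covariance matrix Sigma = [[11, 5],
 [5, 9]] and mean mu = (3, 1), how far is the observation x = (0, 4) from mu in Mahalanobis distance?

Step 1 — centre the observation: (x - mu) = (-3, 3).

Step 2 — invert Sigma. det(Sigma) = 11·9 - (5)² = 74.
  Sigma^{-1} = (1/det) · [[d, -b], [-b, a]] = [[0.1216, -0.0676],
 [-0.0676, 0.1486]].

Step 3 — form the quadratic (x - mu)^T · Sigma^{-1} · (x - mu):
  Sigma^{-1} · (x - mu) = (-0.5676, 0.6486).
  (x - mu)^T · [Sigma^{-1} · (x - mu)] = (-3)·(-0.5676) + (3)·(0.6486) = 3.6486.

Step 4 — take square root: d = √(3.6486) ≈ 1.9101.

d(x, mu) = √(3.6486) ≈ 1.9101


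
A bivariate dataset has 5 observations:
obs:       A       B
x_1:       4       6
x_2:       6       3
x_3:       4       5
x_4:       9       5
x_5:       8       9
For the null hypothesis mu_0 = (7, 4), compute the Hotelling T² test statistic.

Step 1 — sample mean vector:
  mean(A) = (4 + 6 + 4 + 9 + 8) / 5 = 31/5 = 6.2
  mean(B) = (6 + 3 + 5 + 5 + 9) / 5 = 28/5 = 5.6
  x̄ = (6.2, 5.6),  deviation x̄ - mu_0 = (6.2, 5.6) - (7, 4) = (-0.8, 1.6).

Step 2 — sample covariance matrix, S[i,j] = (1/(n-1)) · Σ_k (x_{k,i} - mean_i) · (x_{k,j} - mean_j), divisor n-1 = 4:
  S[A,A] = ((-2.2)·(-2.2) + (-0.2)·(-0.2) + (-2.2)·(-2.2) + (2.8)·(2.8) + (1.8)·(1.8)) / 4 = 20.8/4 = 5.2
  S[A,B] = ((-2.2)·(0.4) + (-0.2)·(-2.6) + (-2.2)·(-0.6) + (2.8)·(-0.6) + (1.8)·(3.4)) / 4 = 5.4/4 = 1.35
  S[B,B] = ((0.4)·(0.4) + (-2.6)·(-2.6) + (-0.6)·(-0.6) + (-0.6)·(-0.6) + (3.4)·(3.4)) / 4 = 19.2/4 = 4.8
  S = [[5.2, 1.35],
 [1.35, 4.8]].

Step 3 — invert S. det(S) = 5.2·4.8 - (1.35)² = 23.1375.
  S^{-1} = (1/det) · [[d, -b], [-b, a]] = [[0.2075, -0.0583],
 [-0.0583, 0.2247]].

Step 4 — quadratic form (x̄ - mu_0)^T · S^{-1} · (x̄ - mu_0):
  S^{-1} · (x̄ - mu_0) = (-0.2593, 0.4063),
  (x̄ - mu_0)^T · [...] = (-0.8)·(-0.2593) + (1.6)·(0.4063) = 0.8575.

Step 5 — scale by n: T² = 5 · 0.8575 = 4.2874.

T² ≈ 4.2874


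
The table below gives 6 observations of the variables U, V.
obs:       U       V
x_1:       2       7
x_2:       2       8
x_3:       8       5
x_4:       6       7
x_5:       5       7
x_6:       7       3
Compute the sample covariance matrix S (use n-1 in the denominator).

Step 1 — column means:
  mean(U) = (2 + 2 + 8 + 6 + 5 + 7) / 6 = 30/6 = 5
  mean(V) = (7 + 8 + 5 + 7 + 7 + 3) / 6 = 37/6 = 6.1667

Step 2 — sample covariance S[i,j] = (1/(n-1)) · Σ_k (x_{k,i} - mean_i) · (x_{k,j} - mean_j), with n-1 = 5.
  S[U,U] = ((-3)·(-3) + (-3)·(-3) + (3)·(3) + (1)·(1) + (0)·(0) + (2)·(2)) / 5 = 32/5 = 6.4
  S[U,V] = ((-3)·(0.8333) + (-3)·(1.8333) + (3)·(-1.1667) + (1)·(0.8333) + (0)·(0.8333) + (2)·(-3.1667)) / 5 = -17/5 = -3.4
  S[V,V] = ((0.8333)·(0.8333) + (1.8333)·(1.8333) + (-1.1667)·(-1.1667) + (0.8333)·(0.8333) + (0.8333)·(0.8333) + (-3.1667)·(-3.1667)) / 5 = 16.8333/5 = 3.3667

S is symmetric (S[j,i] = S[i,j]). Assembling:

S = [[6.4, -3.4],
 [-3.4, 3.3667]]


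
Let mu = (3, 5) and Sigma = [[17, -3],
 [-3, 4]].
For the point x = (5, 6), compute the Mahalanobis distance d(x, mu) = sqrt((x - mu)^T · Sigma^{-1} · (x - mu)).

Step 1 — centre the observation: (x - mu) = (2, 1).

Step 2 — invert Sigma. det(Sigma) = 17·4 - (-3)² = 59.
  Sigma^{-1} = (1/det) · [[d, -b], [-b, a]] = [[0.0678, 0.0508],
 [0.0508, 0.2881]].

Step 3 — form the quadratic (x - mu)^T · Sigma^{-1} · (x - mu):
  Sigma^{-1} · (x - mu) = (0.1864, 0.3898).
  (x - mu)^T · [Sigma^{-1} · (x - mu)] = (2)·(0.1864) + (1)·(0.3898) = 0.7627.

Step 4 — take square root: d = √(0.7627) ≈ 0.8733.

d(x, mu) = √(0.7627) ≈ 0.8733


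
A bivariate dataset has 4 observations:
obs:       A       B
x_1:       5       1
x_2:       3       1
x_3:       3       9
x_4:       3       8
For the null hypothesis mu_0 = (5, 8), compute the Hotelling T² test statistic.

Step 1 — sample mean vector:
  mean(A) = (5 + 3 + 3 + 3) / 4 = 14/4 = 3.5
  mean(B) = (1 + 1 + 9 + 8) / 4 = 19/4 = 4.75
  x̄ = (3.5, 4.75),  deviation x̄ - mu_0 = (3.5, 4.75) - (5, 8) = (-1.5, -3.25).

Step 2 — sample covariance matrix, S[i,j] = (1/(n-1)) · Σ_k (x_{k,i} - mean_i) · (x_{k,j} - mean_j), divisor n-1 = 3:
  S[A,A] = ((1.5)·(1.5) + (-0.5)·(-0.5) + (-0.5)·(-0.5) + (-0.5)·(-0.5)) / 3 = 3/3 = 1
  S[A,B] = ((1.5)·(-3.75) + (-0.5)·(-3.75) + (-0.5)·(4.25) + (-0.5)·(3.25)) / 3 = -7.5/3 = -2.5
  S[B,B] = ((-3.75)·(-3.75) + (-3.75)·(-3.75) + (4.25)·(4.25) + (3.25)·(3.25)) / 3 = 56.75/3 = 18.9167
  S = [[1, -2.5],
 [-2.5, 18.9167]].

Step 3 — invert S. det(S) = 1·18.9167 - (-2.5)² = 12.6667.
  S^{-1} = (1/det) · [[d, -b], [-b, a]] = [[1.4934, 0.1974],
 [0.1974, 0.0789]].

Step 4 — quadratic form (x̄ - mu_0)^T · S^{-1} · (x̄ - mu_0):
  S^{-1} · (x̄ - mu_0) = (-2.8816, -0.5526),
  (x̄ - mu_0)^T · [...] = (-1.5)·(-2.8816) + (-3.25)·(-0.5526) = 6.1184.

Step 5 — scale by n: T² = 4 · 6.1184 = 24.4737.

T² ≈ 24.4737


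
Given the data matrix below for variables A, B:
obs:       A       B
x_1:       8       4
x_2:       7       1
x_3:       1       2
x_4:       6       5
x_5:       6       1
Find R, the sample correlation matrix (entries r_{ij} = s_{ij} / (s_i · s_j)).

Step 1 — column means:
  mean(A) = (8 + 7 + 1 + 6 + 6) / 5 = 28/5 = 5.6
  mean(B) = (4 + 1 + 2 + 5 + 1) / 5 = 13/5 = 2.6

Step 2 — sample variances and covariances s[i,j] = (1/(n-1)) · Σ_k (x_{k,i} - mean_i) · (x_{k,j} - mean_j), with n-1 = 4:
  s[A,A] = ((2.4)·(2.4) + (1.4)·(1.4) + (-4.6)·(-4.6) + (0.4)·(0.4) + (0.4)·(0.4)) / 4 = 29.2/4 = 7.3
  s[A,B] = ((2.4)·(1.4) + (1.4)·(-1.6) + (-4.6)·(-0.6) + (0.4)·(2.4) + (0.4)·(-1.6)) / 4 = 4.2/4 = 1.05
  s[B,B] = ((1.4)·(1.4) + (-1.6)·(-1.6) + (-0.6)·(-0.6) + (2.4)·(2.4) + (-1.6)·(-1.6)) / 4 = 13.2/4 = 3.3
  Sample standard deviations s_i = √(s[i,i]):
  s(A) = √(7.3) = 2.7019
  s(B) = √(3.3) = 1.8166

Step 3 — r_{ij} = s_{ij} / (s_i · s_j):
  r[A,A] = 1 (diagonal).
  r[A,B] = 1.05 / (2.7019 · 1.8166) = 1.05 / 4.9082 = 0.2139
  r[B,B] = 1 (diagonal).

R is symmetric with unit diagonal. Assembling:

R = [[1, 0.2139],
 [0.2139, 1]]


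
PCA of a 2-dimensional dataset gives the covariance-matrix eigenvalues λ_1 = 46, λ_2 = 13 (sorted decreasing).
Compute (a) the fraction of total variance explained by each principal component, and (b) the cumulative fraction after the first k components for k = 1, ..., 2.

Step 1 — total variance = trace(Sigma) = Σ λ_i = 46 + 13 = 59.

Step 2 — fraction explained by component i = λ_i / Σ λ:
  PC1: 46/59 = 0.7797
  PC2: 13/59 = 0.2203

Step 3 — cumulative fraction after k components = (λ_1 + ... + λ_k) / Σ λ:
  k = 1: 46/59 = 0.7797
  k = 2: (46 + 13)/59 = 59/59 = 1

Summary (fraction, with percent):

explained: PC1 0.7797 (77.97%), PC2 0.2203 (22.03%);  cumulative: 0.7797, 1


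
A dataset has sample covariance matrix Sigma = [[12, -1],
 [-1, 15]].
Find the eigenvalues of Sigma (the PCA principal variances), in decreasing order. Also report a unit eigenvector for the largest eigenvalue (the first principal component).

Step 1 — characteristic polynomial of 2×2 Sigma:
  det(Sigma - λI) = λ² - trace · λ + det = 0.
  trace = 12 + 15 = 27, det = 12·15 - (-1)² = 179.
Step 2 — discriminant:
  Δ = trace² - 4·det = 729 - 716 = 13.
Step 3 — eigenvalues:
  λ = (trace ± √Δ)/2 = (27 ± 3.6056)/2,
  λ_1 = 15.3028,  λ_2 = 11.6972.

Step 4 — unit eigenvector for λ_1: solve (Sigma - λ_1 I)v = 0. First row:
  (12 - 15.3028)·v_x + (-1)·v_y = 0, i.e. (-3.3028)·v_x + (-1)·v_y = 0,
  so v ∝ (b, λ_1 - a) = (-1, 3.3028); multiply by -1 so the first entry is positive: u = (1, -3.3028).
  ||u|| = √((1)² + (-3.3028)²) = √(11.9083) ≈ 3.4508,
  v_1 = u/||u|| ≈ (0.2898, -0.9571) (||v_1|| = 1).

λ_1 = 15.3028,  λ_2 = 11.6972;  v_1 ≈ (0.2898, -0.9571)


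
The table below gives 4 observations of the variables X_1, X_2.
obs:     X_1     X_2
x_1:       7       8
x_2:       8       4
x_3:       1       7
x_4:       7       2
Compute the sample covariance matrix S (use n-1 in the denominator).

Step 1 — column means:
  mean(X_1) = (7 + 8 + 1 + 7) / 4 = 23/4 = 5.75
  mean(X_2) = (8 + 4 + 7 + 2) / 4 = 21/4 = 5.25

Step 2 — sample covariance S[i,j] = (1/(n-1)) · Σ_k (x_{k,i} - mean_i) · (x_{k,j} - mean_j), with n-1 = 3.
  S[X_1,X_1] = ((1.25)·(1.25) + (2.25)·(2.25) + (-4.75)·(-4.75) + (1.25)·(1.25)) / 3 = 30.75/3 = 10.25
  S[X_1,X_2] = ((1.25)·(2.75) + (2.25)·(-1.25) + (-4.75)·(1.75) + (1.25)·(-3.25)) / 3 = -11.75/3 = -3.9167
  S[X_2,X_2] = ((2.75)·(2.75) + (-1.25)·(-1.25) + (1.75)·(1.75) + (-3.25)·(-3.25)) / 3 = 22.75/3 = 7.5833

S is symmetric (S[j,i] = S[i,j]). Assembling:

S = [[10.25, -3.9167],
 [-3.9167, 7.5833]]


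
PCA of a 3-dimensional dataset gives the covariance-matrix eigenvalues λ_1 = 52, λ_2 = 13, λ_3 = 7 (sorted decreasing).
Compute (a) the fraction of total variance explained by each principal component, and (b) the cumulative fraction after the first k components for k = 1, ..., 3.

Step 1 — total variance = trace(Sigma) = Σ λ_i = 52 + 13 + 7 = 72.

Step 2 — fraction explained by component i = λ_i / Σ λ:
  PC1: 52/72 = 0.7222
  PC2: 13/72 = 0.1806
  PC3: 7/72 = 0.0972

Step 3 — cumulative fraction after k components = (λ_1 + ... + λ_k) / Σ λ:
  k = 1: 52/72 = 0.7222
  k = 2: (52 + 13)/72 = 65/72 = 0.9028
  k = 3: (52 + 13 + 7)/72 = 72/72 = 1

Summary (fraction, with percent):

explained: PC1 0.7222 (72.22%), PC2 0.1806 (18.06%), PC3 0.0972 (9.72%);  cumulative: 0.7222, 0.9028, 1


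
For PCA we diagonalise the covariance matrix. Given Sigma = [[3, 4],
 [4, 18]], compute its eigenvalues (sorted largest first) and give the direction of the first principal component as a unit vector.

Step 1 — characteristic polynomial of 2×2 Sigma:
  det(Sigma - λI) = λ² - trace · λ + det = 0.
  trace = 3 + 18 = 21, det = 3·18 - (4)² = 38.
Step 2 — discriminant:
  Δ = trace² - 4·det = 441 - 152 = 289.
Step 3 — eigenvalues:
  λ = (trace ± √Δ)/2 = (21 ± 17)/2,
  λ_1 = 19,  λ_2 = 2.

Step 4 — unit eigenvector for λ_1: solve (Sigma - λ_1 I)v = 0. First row:
  (3 - 19)·v_x + (4)·v_y = 0, i.e. (-16)·v_x + (4)·v_y = 0,
  so v ∝ (b, λ_1 - a) = (4, 16) = u.
  ||u|| = √((4)² + (16)²) = √(272) ≈ 16.4924,
  v_1 = u/||u|| ≈ (0.2425, 0.9701) (||v_1|| = 1).

λ_1 = 19,  λ_2 = 2;  v_1 ≈ (0.2425, 0.9701)
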